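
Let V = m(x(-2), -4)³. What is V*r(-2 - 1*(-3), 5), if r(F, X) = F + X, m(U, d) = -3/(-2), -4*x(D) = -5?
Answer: 81/4 ≈ 20.250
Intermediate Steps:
x(D) = 5/4 (x(D) = -¼*(-5) = 5/4)
m(U, d) = 3/2 (m(U, d) = -3*(-½) = 3/2)
V = 27/8 (V = (3/2)³ = 27/8 ≈ 3.3750)
V*r(-2 - 1*(-3), 5) = 27*((-2 - 1*(-3)) + 5)/8 = 27*((-2 + 3) + 5)/8 = 27*(1 + 5)/8 = (27/8)*6 = 81/4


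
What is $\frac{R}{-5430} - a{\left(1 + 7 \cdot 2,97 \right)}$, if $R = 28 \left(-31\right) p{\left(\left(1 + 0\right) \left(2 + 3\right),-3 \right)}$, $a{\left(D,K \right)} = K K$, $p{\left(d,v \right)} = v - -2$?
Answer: $- \frac{25545869}{2715} \approx -9409.2$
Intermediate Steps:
$p{\left(d,v \right)} = 2 + v$ ($p{\left(d,v \right)} = v + 2 = 2 + v$)
$a{\left(D,K \right)} = K^{2}$
$R = 868$ ($R = 28 \left(-31\right) \left(2 - 3\right) = \left(-868\right) \left(-1\right) = 868$)
$\frac{R}{-5430} - a{\left(1 + 7 \cdot 2,97 \right)} = \frac{868}{-5430} - 97^{2} = 868 \left(- \frac{1}{5430}\right) - 9409 = - \frac{434}{2715} - 9409 = - \frac{25545869}{2715}$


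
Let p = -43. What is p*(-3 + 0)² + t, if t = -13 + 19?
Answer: -381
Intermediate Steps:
t = 6
p*(-3 + 0)² + t = -43*(-3 + 0)² + 6 = -43*(-3)² + 6 = -43*9 + 6 = -387 + 6 = -381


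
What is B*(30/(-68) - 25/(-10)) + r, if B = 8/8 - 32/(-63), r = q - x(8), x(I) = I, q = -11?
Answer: -2432/153 ≈ -15.895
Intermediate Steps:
r = -19 (r = -11 - 1*8 = -11 - 8 = -19)
B = 95/63 (B = 8*(⅛) - 32*(-1/63) = 1 + 32/63 = 95/63 ≈ 1.5079)
B*(30/(-68) - 25/(-10)) + r = 95*(30/(-68) - 25/(-10))/63 - 19 = 95*(30*(-1/68) - 25*(-⅒))/63 - 19 = 95*(-15/34 + 5/2)/63 - 19 = (95/63)*(35/17) - 19 = 475/153 - 19 = -2432/153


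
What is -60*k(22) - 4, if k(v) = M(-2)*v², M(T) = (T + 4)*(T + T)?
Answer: 232316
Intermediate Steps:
M(T) = 2*T*(4 + T) (M(T) = (4 + T)*(2*T) = 2*T*(4 + T))
k(v) = -8*v² (k(v) = (2*(-2)*(4 - 2))*v² = (2*(-2)*2)*v² = -8*v²)
-60*k(22) - 4 = -(-480)*22² - 4 = -(-480)*484 - 4 = -60*(-3872) - 4 = 232320 - 4 = 232316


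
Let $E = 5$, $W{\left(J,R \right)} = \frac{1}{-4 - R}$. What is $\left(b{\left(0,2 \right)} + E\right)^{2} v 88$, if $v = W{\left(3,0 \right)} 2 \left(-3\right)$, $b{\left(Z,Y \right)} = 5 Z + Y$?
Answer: $6468$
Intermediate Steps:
$b{\left(Z,Y \right)} = Y + 5 Z$
$v = \frac{3}{2}$ ($v = - \frac{1}{4 + 0} \cdot 2 \left(-3\right) = - \frac{1}{4} \cdot 2 \left(-3\right) = \left(-1\right) \frac{1}{4} \cdot 2 \left(-3\right) = \left(- \frac{1}{4}\right) 2 \left(-3\right) = \left(- \frac{1}{2}\right) \left(-3\right) = \frac{3}{2} \approx 1.5$)
$\left(b{\left(0,2 \right)} + E\right)^{2} v 88 = \left(\left(2 + 5 \cdot 0\right) + 5\right)^{2} \cdot \frac{3}{2} \cdot 88 = \left(\left(2 + 0\right) + 5\right)^{2} \cdot \frac{3}{2} \cdot 88 = \left(2 + 5\right)^{2} \cdot \frac{3}{2} \cdot 88 = 7^{2} \cdot \frac{3}{2} \cdot 88 = 49 \cdot \frac{3}{2} \cdot 88 = \frac{147}{2} \cdot 88 = 6468$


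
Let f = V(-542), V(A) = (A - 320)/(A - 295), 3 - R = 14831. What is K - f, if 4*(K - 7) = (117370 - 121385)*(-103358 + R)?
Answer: 198585286609/1674 ≈ 1.1863e+8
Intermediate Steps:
R = -14828 (R = 3 - 1*14831 = 3 - 14831 = -14828)
V(A) = (-320 + A)/(-295 + A)
f = 862/837 (f = (-320 - 542)/(-295 - 542) = -862/(-837) = -1/837*(-862) = 862/837 ≈ 1.0299)
K = 237258409/2 (K = 7 + ((117370 - 121385)*(-103358 - 14828))/4 = 7 + (-4015*(-118186))/4 = 7 + (1/4)*474516790 = 7 + 237258395/2 = 237258409/2 ≈ 1.1863e+8)
K - f = 237258409/2 - 1*862/837 = 237258409/2 - 862/837 = 198585286609/1674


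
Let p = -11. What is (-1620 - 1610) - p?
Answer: -3219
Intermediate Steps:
(-1620 - 1610) - p = (-1620 - 1610) - 1*(-11) = -3230 + 11 = -3219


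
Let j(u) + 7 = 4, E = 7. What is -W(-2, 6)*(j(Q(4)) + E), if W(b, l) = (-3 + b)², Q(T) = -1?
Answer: -100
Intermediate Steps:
j(u) = -3 (j(u) = -7 + 4 = -3)
-W(-2, 6)*(j(Q(4)) + E) = -(-3 - 2)²*(-3 + 7) = -(-5)²*4 = -25*4 = -1*100 = -100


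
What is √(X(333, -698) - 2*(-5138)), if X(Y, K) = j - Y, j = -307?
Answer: 2*√2409 ≈ 98.163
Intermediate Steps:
X(Y, K) = -307 - Y
√(X(333, -698) - 2*(-5138)) = √((-307 - 1*333) - 2*(-5138)) = √((-307 - 333) + 10276) = √(-640 + 10276) = √9636 = 2*√2409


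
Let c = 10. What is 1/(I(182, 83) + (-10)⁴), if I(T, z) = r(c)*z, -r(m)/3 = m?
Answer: 1/7510 ≈ 0.00013316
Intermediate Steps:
r(m) = -3*m
I(T, z) = -30*z (I(T, z) = (-3*10)*z = -30*z)
1/(I(182, 83) + (-10)⁴) = 1/(-30*83 + (-10)⁴) = 1/(-2490 + 10000) = 1/7510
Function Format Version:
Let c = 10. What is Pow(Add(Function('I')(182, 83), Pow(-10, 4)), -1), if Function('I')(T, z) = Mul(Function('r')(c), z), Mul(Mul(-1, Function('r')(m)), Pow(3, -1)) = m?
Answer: Rational(1, 7510) ≈ 0.00013316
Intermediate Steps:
Function('r')(m) = Mul(-3, m)
Function('I')(T, z) = Mul(-30, z) (Function('I')(T, z) = Mul(Mul(-3, 10), z) = Mul(-30, z))
Pow(Add(Function('I')(182, 83), Pow(-10, 4)), -1) = Pow(Add(Mul(-30, 83), Pow(-10, 4)), -1) = Pow(Add(-2490, 10000), -1) = Pow(7510, -1) = Rational(1, 7510)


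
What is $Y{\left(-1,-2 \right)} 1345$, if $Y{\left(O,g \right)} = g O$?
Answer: $2690$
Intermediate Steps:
$Y{\left(O,g \right)} = O g$
$Y{\left(-1,-2 \right)} 1345 = \left(-1\right) \left(-2\right) 1345 = 2 \cdot 1345 = 2690$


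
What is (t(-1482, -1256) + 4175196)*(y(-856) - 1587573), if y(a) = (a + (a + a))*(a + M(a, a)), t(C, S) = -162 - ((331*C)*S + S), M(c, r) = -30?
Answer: -420818907905850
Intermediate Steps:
t(C, S) = -162 - S - 331*C*S (t(C, S) = -162 - (331*C*S + S) = -162 - (S + 331*C*S) = -162 + (-S - 331*C*S) = -162 - S - 331*C*S)
y(a) = 3*a*(-30 + a) (y(a) = (a + (a + a))*(a - 30) = (a + 2*a)*(-30 + a) = (3*a)*(-30 + a) = 3*a*(-30 + a))
(t(-1482, -1256) + 4175196)*(y(-856) - 1587573) = ((-162 - 1*(-1256) - 331*(-1482)*(-1256)) + 4175196)*(3*(-856)*(-30 - 856) - 1587573) = ((-162 + 1256 - 616120752) + 4175196)*(3*(-856)*(-886) - 1587573) = (-616119658 + 4175196)*(2275248 - 1587573) = -611944462*687675 = -420818907905850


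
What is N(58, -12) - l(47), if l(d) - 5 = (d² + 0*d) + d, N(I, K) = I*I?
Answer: 1103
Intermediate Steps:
N(I, K) = I²
l(d) = 5 + d + d² (l(d) = 5 + ((d² + 0*d) + d) = 5 + ((d² + 0) + d) = 5 + (d² + d) = 5 + (d + d²) = 5 + d + d²)
N(58, -12) - l(47) = 58² - (5 + 47 + 47²) = 3364 - (5 + 47 + 2209) = 3364 - 1*2261 = 3364 - 2261 = 1103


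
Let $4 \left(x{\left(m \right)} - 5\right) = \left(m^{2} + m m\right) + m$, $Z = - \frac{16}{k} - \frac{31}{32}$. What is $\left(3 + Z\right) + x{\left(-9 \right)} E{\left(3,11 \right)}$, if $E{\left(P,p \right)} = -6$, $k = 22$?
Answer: $- \frac{90885}{352} \approx -258.2$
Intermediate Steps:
$Z = - \frac{597}{352}$ ($Z = - \frac{16}{22} - \frac{31}{32} = \left(-16\right) \frac{1}{22} - \frac{31}{32} = - \frac{8}{11} - \frac{31}{32} = - \frac{597}{352} \approx -1.696$)
$x{\left(m \right)} = 5 + \frac{m^{2}}{2} + \frac{m}{4}$ ($x{\left(m \right)} = 5 + \frac{\left(m^{2} + m m\right) + m}{4} = 5 + \frac{\left(m^{2} + m^{2}\right) + m}{4} = 5 + \frac{2 m^{2} + m}{4} = 5 + \frac{m + 2 m^{2}}{4} = 5 + \left(\frac{m^{2}}{2} + \frac{m}{4}\right) = 5 + \frac{m^{2}}{2} + \frac{m}{4}$)
$\left(3 + Z\right) + x{\left(-9 \right)} E{\left(3,11 \right)} = \left(3 - \frac{597}{352}\right) + \left(5 + \frac{\left(-9\right)^{2}}{2} + \frac{1}{4} \left(-9\right)\right) \left(-6\right) = \frac{459}{352} + \left(5 + \frac{1}{2} \cdot 81 - \frac{9}{4}\right) \left(-6\right) = \frac{459}{352} + \left(5 + \frac{81}{2} - \frac{9}{4}\right) \left(-6\right) = \frac{459}{352} + \frac{173}{4} \left(-6\right) = \frac{459}{352} - \frac{519}{2} = - \frac{90885}{352}$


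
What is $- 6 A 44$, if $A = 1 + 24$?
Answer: $-6600$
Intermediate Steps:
$A = 25$
$- 6 A 44 = \left(-6\right) 25 \cdot 44 = \left(-150\right) 44 = -6600$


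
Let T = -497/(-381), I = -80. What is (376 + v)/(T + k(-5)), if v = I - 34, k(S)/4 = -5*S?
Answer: 99822/38597 ≈ 2.5863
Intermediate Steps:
k(S) = -20*S (k(S) = 4*(-5*S) = -20*S)
v = -114 (v = -80 - 34 = -114)
T = 497/381 (T = -497*(-1/381) = 497/381 ≈ 1.3045)
(376 + v)/(T + k(-5)) = (376 - 114)/(497/381 - 20*(-5)) = 262/(497/381 + 100) = 262/(38597/381) = 262*(381/38597) = 99822/38597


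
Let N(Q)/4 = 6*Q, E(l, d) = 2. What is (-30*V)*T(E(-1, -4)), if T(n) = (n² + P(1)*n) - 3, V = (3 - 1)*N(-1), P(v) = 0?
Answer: 1440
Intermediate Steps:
N(Q) = 24*Q (N(Q) = 4*(6*Q) = 24*Q)
V = -48 (V = (3 - 1)*(24*(-1)) = 2*(-24) = -48)
T(n) = -3 + n² (T(n) = (n² + 0*n) - 3 = (n² + 0) - 3 = n² - 3 = -3 + n²)
(-30*V)*T(E(-1, -4)) = (-30*(-48))*(-3 + 2²) = 1440*(-3 + 4) = 1440*1 = 1440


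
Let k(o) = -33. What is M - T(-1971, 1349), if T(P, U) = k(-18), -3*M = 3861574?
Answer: -3861475/3 ≈ -1.2872e+6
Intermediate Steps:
M = -3861574/3 (M = -1/3*3861574 = -3861574/3 ≈ -1.2872e+6)
T(P, U) = -33
M - T(-1971, 1349) = -3861574/3 - 1*(-33) = -3861574/3 + 33 = -3861475/3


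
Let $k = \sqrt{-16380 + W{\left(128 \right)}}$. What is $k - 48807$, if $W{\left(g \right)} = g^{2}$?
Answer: $-48805$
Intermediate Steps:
$k = 2$ ($k = \sqrt{-16380 + 128^{2}} = \sqrt{-16380 + 16384} = \sqrt{4} = 2$)
$k - 48807 = 2 - 48807 = -48805$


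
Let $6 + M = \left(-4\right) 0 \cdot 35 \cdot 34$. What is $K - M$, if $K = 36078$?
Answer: $36084$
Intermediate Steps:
$M = -6$ ($M = -6 + \left(-4\right) 0 \cdot 35 \cdot 34 = -6 + 0 \cdot 35 \cdot 34 = -6 + 0 \cdot 34 = -6 + 0 = -6$)
$K - M = 36078 - -6 = 36078 + 6 = 36084$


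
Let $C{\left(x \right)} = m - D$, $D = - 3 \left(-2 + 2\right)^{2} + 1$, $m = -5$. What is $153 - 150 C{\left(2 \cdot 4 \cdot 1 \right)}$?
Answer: $1053$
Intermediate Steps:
$D = 1$ ($D = - 3 \cdot 0^{2} + 1 = \left(-3\right) 0 + 1 = 0 + 1 = 1$)
$C{\left(x \right)} = -6$ ($C{\left(x \right)} = -5 - 1 = -6$)
$153 - 150 C{\left(2 \cdot 4 \cdot 1 \right)} = 153 - -900 = 153 + 900 = 1053$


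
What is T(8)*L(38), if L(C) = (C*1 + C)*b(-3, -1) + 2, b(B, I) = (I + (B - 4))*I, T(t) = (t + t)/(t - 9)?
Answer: -9760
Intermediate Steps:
T(t) = 2*t/(-9 + t) (T(t) = (2*t)/(-9 + t) = 2*t/(-9 + t))
b(B, I) = I*(-4 + B + I) (b(B, I) = (I + (-4 + B))*I = (-4 + B + I)*I = I*(-4 + B + I))
L(C) = 2 + 16*C (L(C) = (C*1 + C)*(-(-4 - 3 - 1)) + 2 = (C + C)*(-1*(-8)) + 2 = (2*C)*8 + 2 = 16*C + 2 = 2 + 16*C)
T(8)*L(38) = (2*8/(-9 + 8))*(2 + 16*38) = (2*8/(-1))*(2 + 608) = (2*8*(-1))*610 = -16*610 = -9760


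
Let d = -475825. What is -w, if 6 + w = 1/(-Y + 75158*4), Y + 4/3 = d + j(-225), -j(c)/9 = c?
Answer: 13939797/2323300 ≈ 6.0000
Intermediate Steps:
j(c) = -9*c
Y = -1421404/3 (Y = -4/3 + (-475825 - 9*(-225)) = -4/3 + (-475825 + 2025) = -4/3 - 473800 = -1421404/3 ≈ -4.7380e+5)
w = -13939797/2323300 (w = -6 + 1/(-1*(-1421404/3) + 75158*4) = -6 + 1/(1421404/3 + 300632) = -6 + 1/(2323300/3) = -6 + 3/2323300 = -13939797/2323300 ≈ -6.0000)
-w = -1*(-13939797/2323300) = 13939797/2323300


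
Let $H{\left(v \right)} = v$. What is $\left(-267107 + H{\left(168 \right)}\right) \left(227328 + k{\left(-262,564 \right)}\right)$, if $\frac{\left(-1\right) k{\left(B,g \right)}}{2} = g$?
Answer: $-60381601800$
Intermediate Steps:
$k{\left(B,g \right)} = - 2 g$
$\left(-267107 + H{\left(168 \right)}\right) \left(227328 + k{\left(-262,564 \right)}\right) = \left(-267107 + 168\right) \left(227328 - 1128\right) = - 266939 \left(227328 - 1128\right) = \left(-266939\right) 226200 = -60381601800$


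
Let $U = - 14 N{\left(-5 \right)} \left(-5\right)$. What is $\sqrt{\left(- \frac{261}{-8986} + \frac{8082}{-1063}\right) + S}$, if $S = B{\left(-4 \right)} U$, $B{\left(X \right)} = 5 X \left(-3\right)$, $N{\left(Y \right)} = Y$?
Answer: $\frac{i \sqrt{1916793194992166262}}{9552118} \approx 144.94 i$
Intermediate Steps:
$B{\left(X \right)} = - 15 X$
$U = -350$ ($U = \left(-14\right) \left(-5\right) \left(-5\right) = 70 \left(-5\right) = -350$)
$S = -21000$ ($S = \left(-15\right) \left(-4\right) \left(-350\right) = 60 \left(-350\right) = -21000$)
$\sqrt{\left(- \frac{261}{-8986} + \frac{8082}{-1063}\right) + S} = \sqrt{\left(- \frac{261}{-8986} + \frac{8082}{-1063}\right) - 21000} = \sqrt{\left(\left(-261\right) \left(- \frac{1}{8986}\right) + 8082 \left(- \frac{1}{1063}\right)\right) - 21000} = \sqrt{\left(\frac{261}{8986} - \frac{8082}{1063}\right) - 21000} = \sqrt{- \frac{72347409}{9552118} - 21000} = \sqrt{- \frac{200666825409}{9552118}} = \frac{i \sqrt{1916793194992166262}}{9552118}$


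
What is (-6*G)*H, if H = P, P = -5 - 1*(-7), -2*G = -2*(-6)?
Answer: 72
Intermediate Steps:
G = -6 (G = -(-1)*(-6) = -½*12 = -6)
P = 2 (P = -5 + 7 = 2)
H = 2
(-6*G)*H = -6*(-6)*2 = 36*2 = 72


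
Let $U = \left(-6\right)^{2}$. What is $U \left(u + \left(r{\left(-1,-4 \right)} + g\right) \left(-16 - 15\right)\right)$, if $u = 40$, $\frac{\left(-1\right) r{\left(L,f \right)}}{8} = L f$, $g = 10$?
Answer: $25992$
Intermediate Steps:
$r{\left(L,f \right)} = - 8 L f$
$U = 36$
$U \left(u + \left(r{\left(-1,-4 \right)} + g\right) \left(-16 - 15\right)\right) = 36 \left(40 + \left(\left(-8\right) \left(-1\right) \left(-4\right) + 10\right) \left(-16 - 15\right)\right) = 36 \left(40 + \left(-32 + 10\right) \left(-31\right)\right) = 36 \left(40 - -682\right) = 36 \left(40 + 682\right) = 36 \cdot 722 = 25992$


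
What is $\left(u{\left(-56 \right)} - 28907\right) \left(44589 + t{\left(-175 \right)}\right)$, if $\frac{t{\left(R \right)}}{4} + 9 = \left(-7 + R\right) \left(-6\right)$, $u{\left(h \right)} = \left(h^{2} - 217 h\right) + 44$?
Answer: $-664102575$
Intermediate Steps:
$u{\left(h \right)} = 44 + h^{2} - 217 h$
$t{\left(R \right)} = 132 - 24 R$ ($t{\left(R \right)} = -36 + 4 \left(-7 + R\right) \left(-6\right) = -36 + 4 \left(42 - 6 R\right) = -36 - \left(-168 + 24 R\right) = 132 - 24 R$)
$\left(u{\left(-56 \right)} - 28907\right) \left(44589 + t{\left(-175 \right)}\right) = \left(\left(44 + \left(-56\right)^{2} - -12152\right) - 28907\right) \left(44589 + \left(132 - -4200\right)\right) = \left(\left(44 + 3136 + 12152\right) - 28907\right) \left(44589 + \left(132 + 4200\right)\right) = \left(15332 - 28907\right) \left(44589 + 4332\right) = \left(-13575\right) 48921 = -664102575$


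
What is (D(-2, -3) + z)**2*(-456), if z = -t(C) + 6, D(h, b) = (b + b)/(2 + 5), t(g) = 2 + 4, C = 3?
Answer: -16416/49 ≈ -335.02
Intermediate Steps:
t(g) = 6
D(h, b) = 2*b/7 (D(h, b) = (2*b)/7 = (2*b)*(1/7) = 2*b/7)
z = 0 (z = -1*6 + 6 = -6 + 6 = 0)
(D(-2, -3) + z)**2*(-456) = ((2/7)*(-3) + 0)**2*(-456) = (-6/7 + 0)**2*(-456) = (-6/7)**2*(-456) = (36/49)*(-456) = -16416/49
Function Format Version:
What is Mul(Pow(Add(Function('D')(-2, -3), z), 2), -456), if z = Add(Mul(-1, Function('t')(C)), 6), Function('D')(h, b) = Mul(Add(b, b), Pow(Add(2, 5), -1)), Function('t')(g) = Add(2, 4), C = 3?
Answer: Rational(-16416, 49) ≈ -335.02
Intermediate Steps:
Function('t')(g) = 6
Function('D')(h, b) = Mul(Rational(2, 7), b) (Function('D')(h, b) = Mul(Mul(2, b), Pow(7, -1)) = Mul(Mul(2, b), Rational(1, 7)) = Mul(Rational(2, 7), b))
z = 0 (z = Add(Mul(-1, 6), 6) = Add(-6, 6) = 0)
Mul(Pow(Add(Function('D')(-2, -3), z), 2), -456) = Mul(Pow(Add(Mul(Rational(2, 7), -3), 0), 2), -456) = Mul(Pow(Add(Rational(-6, 7), 0), 2), -456) = Mul(Pow(Rational(-6, 7), 2), -456) = Mul(Rational(36, 49), -456) = Rational(-16416, 49)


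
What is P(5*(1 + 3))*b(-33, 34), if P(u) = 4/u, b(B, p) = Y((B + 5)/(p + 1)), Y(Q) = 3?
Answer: 3/5 ≈ 0.60000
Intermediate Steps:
b(B, p) = 3
P(5*(1 + 3))*b(-33, 34) = (4/((5*(1 + 3))))*3 = (4/((5*4)))*3 = (4/20)*3 = (4*(1/20))*3 = (1/5)*3 = 3/5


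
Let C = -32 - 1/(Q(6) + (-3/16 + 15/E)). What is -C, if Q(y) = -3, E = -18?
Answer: 6128/193 ≈ 31.751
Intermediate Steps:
C = -6128/193 (C = -32 - 1/(-3 + (-3/16 + 15/(-18))) = -32 - 1/(-3 + (-3*1/16 + 15*(-1/18))) = -32 - 1/(-3 + (-3/16 - ⅚)) = -32 - 1/(-3 - 49/48) = -32 - 1/(-193/48) = -32 - 48/193*(-1) = -32 + 48/193 = -6128/193 ≈ -31.751)
-C = -1*(-6128/193) = 6128/193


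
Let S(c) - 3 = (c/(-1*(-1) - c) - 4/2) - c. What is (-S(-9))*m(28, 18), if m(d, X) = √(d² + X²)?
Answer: -91*√277/5 ≈ -302.91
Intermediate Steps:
S(c) = 1 - c + c/(1 - c) (S(c) = 3 + ((c/(-1*(-1) - c) - 4/2) - c) = 3 + ((c/(1 - c) - 4*½) - c) = 3 + ((c/(1 - c) - 2) - c) = 3 + ((-2 + c/(1 - c)) - c) = 3 + (-2 - c + c/(1 - c)) = 1 - c + c/(1 - c))
m(d, X) = √(X² + d²)
(-S(-9))*m(28, 18) = (-(-1 - 9 - 1*(-9)²)/(-1 - 9))*√(18² + 28²) = (-(-1 - 9 - 1*81)/(-10))*√(324 + 784) = (-(-1)*(-1 - 9 - 81)/10)*√1108 = (-(-1)*(-91)/10)*(2*√277) = (-1*91/10)*(2*√277) = -91*√277/5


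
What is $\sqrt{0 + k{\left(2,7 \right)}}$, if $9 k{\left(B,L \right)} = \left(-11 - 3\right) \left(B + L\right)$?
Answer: $i \sqrt{14} \approx 3.7417 i$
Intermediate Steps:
$k{\left(B,L \right)} = - \frac{14 B}{9} - \frac{14 L}{9}$ ($k{\left(B,L \right)} = \frac{\left(-11 - 3\right) \left(B + L\right)}{9} = \frac{\left(-14\right) \left(B + L\right)}{9} = \frac{- 14 B - 14 L}{9} = - \frac{14 B}{9} - \frac{14 L}{9}$)
$\sqrt{0 + k{\left(2,7 \right)}} = \sqrt{0 - 14} = \sqrt{-14} = i \sqrt{14}$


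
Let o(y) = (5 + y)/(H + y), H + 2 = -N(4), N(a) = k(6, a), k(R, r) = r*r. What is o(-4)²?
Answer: 1/484 ≈ 0.0020661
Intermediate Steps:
k(R, r) = r²
N(a) = a²
H = -18 (H = -2 - 1*4² = -2 - 1*16 = -2 - 16 = -18)
o(y) = (5 + y)/(-18 + y)
o(-4)² = ((5 - 4)/(-18 - 4))² = (1/(-22))² = (-1/22*1)² = (-1/22)² = 1/484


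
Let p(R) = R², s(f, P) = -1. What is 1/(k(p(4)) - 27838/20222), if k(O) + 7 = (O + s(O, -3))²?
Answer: 10111/2190279 ≈ 0.0046163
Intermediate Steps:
k(O) = -7 + (-1 + O)² (k(O) = -7 + (O - 1)² = -7 + (-1 + O)²)
1/(k(p(4)) - 27838/20222) = 1/((-7 + (-1 + 4²)²) - 27838/20222) = 1/((-7 + (-1 + 16)²) - 27838*1/20222) = 1/((-7 + 15²) - 13919/10111) = 1/((-7 + 225) - 13919/10111) = 1/(218 - 13919/10111) = 1/(2190279/10111) = 10111/2190279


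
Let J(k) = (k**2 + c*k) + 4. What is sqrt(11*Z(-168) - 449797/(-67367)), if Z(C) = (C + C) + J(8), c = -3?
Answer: I*sqrt(14546758882569)/67367 ≈ 56.616*I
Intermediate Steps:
J(k) = 4 + k**2 - 3*k (J(k) = (k**2 - 3*k) + 4 = 4 + k**2 - 3*k)
Z(C) = 44 + 2*C (Z(C) = (C + C) + (4 + 8**2 - 3*8) = 2*C + (4 + 64 - 24) = 2*C + 44 = 44 + 2*C)
sqrt(11*Z(-168) - 449797/(-67367)) = sqrt(11*(44 + 2*(-168)) - 449797/(-67367)) = sqrt(11*(44 - 336) - 449797*(-1/67367)) = sqrt(11*(-292) + 449797/67367) = sqrt(-3212 + 449797/67367) = sqrt(-215933007/67367) = I*sqrt(14546758882569)/67367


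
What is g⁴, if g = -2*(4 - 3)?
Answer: 16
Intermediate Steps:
g = -2 (g = -2*1 = -2)
g⁴ = (-2)⁴ = 16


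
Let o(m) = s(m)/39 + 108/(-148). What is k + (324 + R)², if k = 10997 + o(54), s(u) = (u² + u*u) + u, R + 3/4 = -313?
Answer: 86597361/7696 ≈ 11252.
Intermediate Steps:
R = -1255/4 (R = -¾ - 313 = -1255/4 ≈ -313.75)
s(u) = u + 2*u² (s(u) = (u² + u²) + u = 2*u² + u = u + 2*u²)
o(m) = -27/37 + m*(1 + 2*m)/39 (o(m) = (m*(1 + 2*m))/39 + 108/(-148) = (m*(1 + 2*m))*(1/39) + 108*(-1/148) = m*(1 + 2*m)/39 - 27/37 = -27/37 + m*(1 + 2*m)/39)
k = 5361800/481 (k = 10997 + (-27/37 + (1/39)*54*(1 + 2*54)) = 10997 + (-27/37 + (1/39)*54*(1 + 108)) = 10997 + (-27/37 + (1/39)*54*109) = 10997 + (-27/37 + 1962/13) = 10997 + 72243/481 = 5361800/481 ≈ 11147.)
k + (324 + R)² = 5361800/481 + (324 - 1255/4)² = 5361800/481 + (41/4)² = 5361800/481 + 1681/16 = 86597361/7696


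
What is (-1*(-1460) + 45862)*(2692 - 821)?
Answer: 88539462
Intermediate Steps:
(-1*(-1460) + 45862)*(2692 - 821) = (1460 + 45862)*1871 = 47322*1871 = 88539462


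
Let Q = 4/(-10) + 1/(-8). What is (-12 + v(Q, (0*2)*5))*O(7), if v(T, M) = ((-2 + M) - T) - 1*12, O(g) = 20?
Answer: -1019/2 ≈ -509.50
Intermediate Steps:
Q = -21/40 (Q = 4*(-1/10) + 1*(-1/8) = -2/5 - 1/8 = -21/40 ≈ -0.52500)
v(T, M) = -14 + M - T (v(T, M) = (-2 + M - T) - 12 = -14 + M - T)
(-12 + v(Q, (0*2)*5))*O(7) = (-12 + (-14 + (0*2)*5 - 1*(-21/40)))*20 = (-12 + (-14 + 0*5 + 21/40))*20 = (-12 + (-14 + 0 + 21/40))*20 = (-12 - 539/40)*20 = -1019/40*20 = -1019/2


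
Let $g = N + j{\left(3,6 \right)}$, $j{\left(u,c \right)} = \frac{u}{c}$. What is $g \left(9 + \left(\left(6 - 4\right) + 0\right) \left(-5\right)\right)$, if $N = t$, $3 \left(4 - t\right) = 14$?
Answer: $\frac{1}{6} \approx 0.16667$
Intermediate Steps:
$t = - \frac{2}{3}$ ($t = 4 - \frac{14}{3} = - \frac{2}{3} \approx -0.66667$)
$N = - \frac{2}{3} \approx -0.66667$
$g = - \frac{1}{6}$ ($g = - \frac{2}{3} + \frac{3}{6} = - \frac{2}{3} + 3 \cdot \frac{1}{6} = - \frac{2}{3} + \frac{1}{2} = - \frac{1}{6} \approx -0.16667$)
$g \left(9 + \left(\left(6 - 4\right) + 0\right) \left(-5\right)\right) = - \frac{9 + \left(\left(6 - 4\right) + 0\right) \left(-5\right)}{6} = - \frac{9 + \left(2 + 0\right) \left(-5\right)}{6} = - \frac{9 + 2 \left(-5\right)}{6} = - \frac{9 - 10}{6} = \left(- \frac{1}{6}\right) \left(-1\right) = \frac{1}{6}$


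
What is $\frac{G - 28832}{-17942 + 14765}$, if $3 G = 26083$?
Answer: $\frac{60413}{9531} \approx 6.3386$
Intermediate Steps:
$G = \frac{26083}{3}$ ($G = \frac{1}{3} \cdot 26083 = \frac{26083}{3} \approx 8694.3$)
$\frac{G - 28832}{-17942 + 14765} = \frac{\frac{26083}{3} - 28832}{-17942 + 14765} = - \frac{60413}{3 \left(-3177\right)} = \left(- \frac{60413}{3}\right) \left(- \frac{1}{3177}\right) = \frac{60413}{9531}$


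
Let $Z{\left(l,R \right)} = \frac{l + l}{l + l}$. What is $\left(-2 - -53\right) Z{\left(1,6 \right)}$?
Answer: $51$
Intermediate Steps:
$Z{\left(l,R \right)} = 1$ ($Z{\left(l,R \right)} = \frac{2 l}{2 l} = 2 l \frac{1}{2 l} = 1$)
$\left(-2 - -53\right) Z{\left(1,6 \right)} = \left(-2 - -53\right) 1 = \left(-2 + 53\right) 1 = 51 \cdot 1 = 51$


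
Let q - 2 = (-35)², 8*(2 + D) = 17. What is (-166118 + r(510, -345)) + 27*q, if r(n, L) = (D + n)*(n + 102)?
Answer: 358415/2 ≈ 1.7921e+5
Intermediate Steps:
D = ⅛ (D = -2 + (⅛)*17 = -2 + 17/8 = ⅛ ≈ 0.12500)
r(n, L) = (102 + n)*(⅛ + n) (r(n, L) = (⅛ + n)*(n + 102) = (⅛ + n)*(102 + n) = (102 + n)*(⅛ + n))
q = 1227 (q = 2 + (-35)² = 2 + 1225 = 1227)
(-166118 + r(510, -345)) + 27*q = (-166118 + (51/4 + 510² + (817/8)*510)) + 27*1227 = (-166118 + (51/4 + 260100 + 208335/4)) + 33129 = (-166118 + 624393/2) + 33129 = 292157/2 + 33129 = 358415/2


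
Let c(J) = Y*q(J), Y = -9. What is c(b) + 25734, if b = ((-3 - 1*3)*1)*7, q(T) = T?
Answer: 26112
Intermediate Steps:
b = -42 (b = ((-3 - 3)*1)*7 = -6*1*7 = -6*7 = -42)
c(J) = -9*J
c(b) + 25734 = -9*(-42) + 25734 = 378 + 25734 = 26112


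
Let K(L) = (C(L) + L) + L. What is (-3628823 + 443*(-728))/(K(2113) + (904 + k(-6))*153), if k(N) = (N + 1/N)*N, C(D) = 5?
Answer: -3951327/148204 ≈ -26.661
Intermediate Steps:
k(N) = N*(N + 1/N)
K(L) = 5 + 2*L (K(L) = (5 + L) + L = 5 + 2*L)
(-3628823 + 443*(-728))/(K(2113) + (904 + k(-6))*153) = (-3628823 + 443*(-728))/((5 + 2*2113) + (904 + (1 + (-6)²))*153) = (-3628823 - 322504)/((5 + 4226) + (904 + (1 + 36))*153) = -3951327/(4231 + (904 + 37)*153) = -3951327/(4231 + 941*153) = -3951327/(4231 + 143973) = -3951327/148204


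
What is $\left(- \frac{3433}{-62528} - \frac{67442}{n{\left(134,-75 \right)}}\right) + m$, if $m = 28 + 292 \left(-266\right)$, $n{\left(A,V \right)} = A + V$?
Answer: $- \frac{290657328717}{3689152} \approx -78787.0$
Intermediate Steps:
$m = -77644$ ($m = 28 - 77672 = -77644$)
$\left(- \frac{3433}{-62528} - \frac{67442}{n{\left(134,-75 \right)}}\right) + m = \left(- \frac{3433}{-62528} - \frac{67442}{134 - 75}\right) - 77644 = \left(\left(-3433\right) \left(- \frac{1}{62528}\right) - \frac{67442}{59}\right) - 77644 = \left(\frac{3433}{62528} - \frac{67442}{59}\right) - 77644 = - \frac{4216810829}{3689152} - 77644 = - \frac{290657328717}{3689152}$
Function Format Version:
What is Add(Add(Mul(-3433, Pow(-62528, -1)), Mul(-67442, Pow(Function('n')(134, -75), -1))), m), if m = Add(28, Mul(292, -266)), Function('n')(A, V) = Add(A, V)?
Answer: Rational(-290657328717, 3689152) ≈ -78787.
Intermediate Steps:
m = -77644 (m = Add(28, -77672) = -77644)
Add(Add(Mul(-3433, Pow(-62528, -1)), Mul(-67442, Pow(Function('n')(134, -75), -1))), m) = Add(Add(Mul(-3433, Pow(-62528, -1)), Mul(-67442, Pow(Add(134, -75), -1))), -77644) = Add(Add(Mul(-3433, Rational(-1, 62528)), Mul(-67442, Pow(59, -1))), -77644) = Add(Add(Rational(3433, 62528), Mul(-67442, Rational(1, 59))), -77644) = Add(Add(Rational(3433, 62528), Rational(-67442, 59)), -77644) = Add(Rational(-4216810829, 3689152), -77644) = Rational(-290657328717, 3689152)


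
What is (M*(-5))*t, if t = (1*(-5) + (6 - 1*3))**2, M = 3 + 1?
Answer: -80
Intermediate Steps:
M = 4
t = 4 (t = (-5 + (6 - 3))**2 = (-5 + 3)**2 = (-2)**2 = 4)
(M*(-5))*t = (4*(-5))*4 = -20*4 = -80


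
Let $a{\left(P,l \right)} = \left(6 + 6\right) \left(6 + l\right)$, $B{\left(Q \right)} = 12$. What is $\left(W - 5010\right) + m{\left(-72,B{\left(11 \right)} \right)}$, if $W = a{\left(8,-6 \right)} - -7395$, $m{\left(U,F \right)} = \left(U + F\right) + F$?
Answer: $2337$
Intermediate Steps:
$m{\left(U,F \right)} = U + 2 F$ ($m{\left(U,F \right)} = \left(F + U\right) + F = U + 2 F$)
$a{\left(P,l \right)} = 72 + 12 l$ ($a{\left(P,l \right)} = 12 \left(6 + l\right) = 72 + 12 l$)
$W = 7395$ ($W = \left(72 + 12 \left(-6\right)\right) - -7395 = \left(72 - 72\right) + 7395 = 0 + 7395 = 7395$)
$\left(W - 5010\right) + m{\left(-72,B{\left(11 \right)} \right)} = \left(7395 - 5010\right) + \left(-72 + 2 \cdot 12\right) = 2385 + \left(-72 + 24\right) = 2385 - 48 = 2337$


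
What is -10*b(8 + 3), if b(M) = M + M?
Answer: -220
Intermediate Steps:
b(M) = 2*M
-10*b(8 + 3) = -20*(8 + 3) = -20*11 = -10*22 = -220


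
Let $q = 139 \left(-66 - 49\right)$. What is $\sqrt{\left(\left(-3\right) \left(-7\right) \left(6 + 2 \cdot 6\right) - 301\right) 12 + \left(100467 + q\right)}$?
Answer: $\sqrt{85406} \approx 292.24$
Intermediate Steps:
$q = -15985$ ($q = 139 \left(-115\right) = -15985$)
$\sqrt{\left(\left(-3\right) \left(-7\right) \left(6 + 2 \cdot 6\right) - 301\right) 12 + \left(100467 + q\right)} = \sqrt{\left(\left(-3\right) \left(-7\right) \left(6 + 2 \cdot 6\right) - 301\right) 12 + \left(100467 - 15985\right)} = \sqrt{\left(21 \left(6 + 12\right) - 301\right) 12 + 84482} = \sqrt{\left(21 \cdot 18 - 301\right) 12 + 84482} = \sqrt{\left(378 - 301\right) 12 + 84482} = \sqrt{77 \cdot 12 + 84482} = \sqrt{924 + 84482} = \sqrt{85406}$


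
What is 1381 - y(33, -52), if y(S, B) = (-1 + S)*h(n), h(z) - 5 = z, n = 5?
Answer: 1061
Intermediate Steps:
h(z) = 5 + z
y(S, B) = -10 + 10*S (y(S, B) = (-1 + S)*(5 + 5) = (-1 + S)*10 = -10 + 10*S)
1381 - y(33, -52) = 1381 - (-10 + 10*33) = 1381 - (-10 + 330) = 1381 - 1*320 = 1381 - 320 = 1061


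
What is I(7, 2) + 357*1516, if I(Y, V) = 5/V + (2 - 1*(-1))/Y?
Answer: 7577009/14 ≈ 5.4122e+5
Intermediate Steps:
I(Y, V) = 3/Y + 5/V (I(Y, V) = 5/V + (2 + 1)/Y = 5/V + 3/Y = 3/Y + 5/V)
I(7, 2) + 357*1516 = (3/7 + 5/2) + 357*1516 = (3*(1/7) + 5*(1/2)) + 541212 = (3/7 + 5/2) + 541212 = 41/14 + 541212 = 7577009/14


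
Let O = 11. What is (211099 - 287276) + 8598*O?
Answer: 18401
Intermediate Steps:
(211099 - 287276) + 8598*O = (211099 - 287276) + 8598*11 = -76177 + 94578 = 18401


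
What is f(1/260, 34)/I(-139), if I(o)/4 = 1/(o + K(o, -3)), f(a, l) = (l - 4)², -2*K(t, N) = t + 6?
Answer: -32625/2 ≈ -16313.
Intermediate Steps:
K(t, N) = -3 - t/2 (K(t, N) = -(t + 6)/2 = -(6 + t)/2 = -3 - t/2)
f(a, l) = (-4 + l)²
I(o) = 4/(-3 + o/2) (I(o) = 4/(o + (-3 - o/2)) = 4/(-3 + o/2))
f(1/260, 34)/I(-139) = (-4 + 34)²/((8/(-6 - 139))) = 30²/((8/(-145))) = 900/((8*(-1/145))) = 900/(-8/145) = 900*(-145/8) = -32625/2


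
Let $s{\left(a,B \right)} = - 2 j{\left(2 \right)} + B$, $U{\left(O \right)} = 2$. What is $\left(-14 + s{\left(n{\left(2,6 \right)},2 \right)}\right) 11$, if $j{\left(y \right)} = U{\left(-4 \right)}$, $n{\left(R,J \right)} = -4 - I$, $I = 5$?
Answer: $-176$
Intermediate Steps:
$n{\left(R,J \right)} = -9$ ($n{\left(R,J \right)} = -4 - 5 = -9$)
$j{\left(y \right)} = 2$
$s{\left(a,B \right)} = -4 + B$ ($s{\left(a,B \right)} = \left(-2\right) 2 + B = -4 + B$)
$\left(-14 + s{\left(n{\left(2,6 \right)},2 \right)}\right) 11 = \left(-14 + \left(-4 + 2\right)\right) 11 = \left(-14 - 2\right) 11 = \left(-16\right) 11 = -176$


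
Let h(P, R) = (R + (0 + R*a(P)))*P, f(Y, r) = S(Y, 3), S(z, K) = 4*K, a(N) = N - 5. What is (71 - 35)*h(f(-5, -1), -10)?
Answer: -34560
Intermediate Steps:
a(N) = -5 + N
f(Y, r) = 12 (f(Y, r) = 4*3 = 12)
h(P, R) = P*(R + R*(-5 + P)) (h(P, R) = (R + (0 + R*(-5 + P)))*P = (R + R*(-5 + P))*P = P*(R + R*(-5 + P)))
(71 - 35)*h(f(-5, -1), -10) = (71 - 35)*(12*(-10)*(-4 + 12)) = 36*(12*(-10)*8) = 36*(-960) = -34560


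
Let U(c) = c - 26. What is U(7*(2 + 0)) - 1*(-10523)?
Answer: 10511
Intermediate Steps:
U(c) = -26 + c
U(7*(2 + 0)) - 1*(-10523) = (-26 + 7*(2 + 0)) - 1*(-10523) = (-26 + 7*2) + 10523 = (-26 + 14) + 10523 = -12 + 10523 = 10511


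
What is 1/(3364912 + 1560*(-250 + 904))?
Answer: 1/4385152 ≈ 2.2804e-7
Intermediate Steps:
1/(3364912 + 1560*(-250 + 904)) = 1/(3364912 + 1560*654) = 1/(3364912 + 1020240) = 1/4385152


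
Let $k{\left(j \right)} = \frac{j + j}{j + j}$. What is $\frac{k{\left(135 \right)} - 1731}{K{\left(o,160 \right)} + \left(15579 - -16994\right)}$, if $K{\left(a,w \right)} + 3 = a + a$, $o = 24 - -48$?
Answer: $- \frac{865}{16357} \approx -0.052883$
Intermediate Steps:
$o = 72$ ($o = 24 + 48 = 72$)
$k{\left(j \right)} = 1$ ($k{\left(j \right)} = \frac{2 j}{2 j} = 2 j \frac{1}{2 j} = 1$)
$K{\left(a,w \right)} = -3 + 2 a$ ($K{\left(a,w \right)} = -3 + \left(a + a\right) = -3 + 2 a$)
$\frac{k{\left(135 \right)} - 1731}{K{\left(o,160 \right)} + \left(15579 - -16994\right)} = \frac{1 - 1731}{\left(-3 + 2 \cdot 72\right) + \left(15579 - -16994\right)} = - \frac{1730}{\left(-3 + 144\right) + \left(15579 + 16994\right)} = - \frac{1730}{141 + 32573} = - \frac{1730}{32714} = \left(-1730\right) \frac{1}{32714} = - \frac{865}{16357}$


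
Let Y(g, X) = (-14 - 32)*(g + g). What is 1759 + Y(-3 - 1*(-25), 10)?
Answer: -265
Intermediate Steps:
Y(g, X) = -92*g
1759 + Y(-3 - 1*(-25), 10) = 1759 - 92*(-3 - 1*(-25)) = 1759 - 92*(-3 + 25) = 1759 - 92*22 = 1759 - 2024 = -265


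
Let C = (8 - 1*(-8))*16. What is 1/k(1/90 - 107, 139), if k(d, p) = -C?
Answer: -1/256 ≈ -0.0039063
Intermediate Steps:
C = 256 (C = (8 + 8)*16 = 16*16 = 256)
k(d, p) = -256 (k(d, p) = -1*256 = -256)
1/k(1/90 - 107, 139) = 1/(-256) = -1/256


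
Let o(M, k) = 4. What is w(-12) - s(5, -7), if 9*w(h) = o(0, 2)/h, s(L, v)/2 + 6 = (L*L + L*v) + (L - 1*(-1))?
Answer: 539/27 ≈ 19.963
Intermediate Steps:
s(L, v) = -10 + 2*L + 2*L**2 + 2*L*v (s(L, v) = -12 + 2*((L*L + L*v) + (L - 1*(-1))) = -12 + 2*((L**2 + L*v) + (L + 1)) = -12 + 2*((L**2 + L*v) + (1 + L)) = -12 + 2*(1 + L + L**2 + L*v) = -12 + (2 + 2*L + 2*L**2 + 2*L*v) = -10 + 2*L + 2*L**2 + 2*L*v)
w(h) = 4/(9*h) (w(h) = (4/h)/9 = 4/(9*h))
w(-12) - s(5, -7) = (4/9)/(-12) - (-10 + 2*5 + 2*5**2 + 2*5*(-7)) = (4/9)*(-1/12) - (-10 + 10 + 2*25 - 70) = -1/27 - (-10 + 10 + 50 - 70) = -1/27 - 1*(-20) = -1/27 + 20 = 539/27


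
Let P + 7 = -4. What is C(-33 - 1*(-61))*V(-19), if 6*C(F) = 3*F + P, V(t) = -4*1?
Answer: -146/3 ≈ -48.667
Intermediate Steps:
P = -11 (P = -7 - 4 = -11)
V(t) = -4
C(F) = -11/6 + F/2 (C(F) = (3*F - 11)/6 = (-11 + 3*F)/6 = -11/6 + F/2)
C(-33 - 1*(-61))*V(-19) = (-11/6 + (-33 - 1*(-61))/2)*(-4) = (-11/6 + (-33 + 61)/2)*(-4) = (-11/6 + (½)*28)*(-4) = (-11/6 + 14)*(-4) = (73/6)*(-4) = -146/3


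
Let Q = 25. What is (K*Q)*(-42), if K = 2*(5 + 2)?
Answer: -14700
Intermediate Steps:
K = 14 (K = 2*7 = 14)
(K*Q)*(-42) = (14*25)*(-42) = 350*(-42) = -14700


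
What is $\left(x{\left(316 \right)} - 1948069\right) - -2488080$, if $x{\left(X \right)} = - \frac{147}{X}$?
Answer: $\frac{170643329}{316} \approx 5.4001 \cdot 10^{5}$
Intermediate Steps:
$\left(x{\left(316 \right)} - 1948069\right) - -2488080 = \left(- \frac{147}{316} - 1948069\right) - -2488080 = \left(\left(-147\right) \frac{1}{316} - 1948069\right) + 2488080 = \left(- \frac{147}{316} - 1948069\right) + 2488080 = - \frac{615589951}{316} + 2488080 = \frac{170643329}{316}$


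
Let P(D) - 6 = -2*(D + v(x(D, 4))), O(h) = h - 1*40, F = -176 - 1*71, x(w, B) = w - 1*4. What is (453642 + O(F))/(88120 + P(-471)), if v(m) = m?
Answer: 453355/90018 ≈ 5.0363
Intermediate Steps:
x(w, B) = -4 + w (x(w, B) = w - 4 = -4 + w)
F = -247 (F = -176 - 71 = -247)
O(h) = -40 + h (O(h) = h - 40 = -40 + h)
P(D) = 14 - 4*D (P(D) = 6 - 2*(D + (-4 + D)) = 6 - 2*(-4 + 2*D) = 6 + (8 - 4*D) = 14 - 4*D)
(453642 + O(F))/(88120 + P(-471)) = (453642 + (-40 - 247))/(88120 + (14 - 4*(-471))) = (453642 - 287)/(88120 + (14 + 1884)) = 453355/(88120 + 1898) = 453355/90018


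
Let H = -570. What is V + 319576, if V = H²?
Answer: 644476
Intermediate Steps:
V = 324900 (V = (-570)² = 324900)
V + 319576 = 324900 + 319576 = 644476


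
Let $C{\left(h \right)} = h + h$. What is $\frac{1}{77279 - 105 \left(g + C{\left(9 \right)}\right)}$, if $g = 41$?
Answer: $\frac{1}{71084} \approx 1.4068 \cdot 10^{-5}$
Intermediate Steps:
$C{\left(h \right)} = 2 h$
$\frac{1}{77279 - 105 \left(g + C{\left(9 \right)}\right)} = \frac{1}{77279 - 105 \left(41 + 2 \cdot 9\right)} = \frac{1}{77279 - 105 \left(41 + 18\right)} = \frac{1}{77279 - 6195} = \frac{1}{71084}$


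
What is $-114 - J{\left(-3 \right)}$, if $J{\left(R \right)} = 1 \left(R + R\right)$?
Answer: $-108$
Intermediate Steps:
$J{\left(R \right)} = 2 R$ ($J{\left(R \right)} = 1 \cdot 2 R = 2 R$)
$-114 - J{\left(-3 \right)} = -114 - 2 \left(-3\right) = -114 - -6 = -114 + 6 = -108$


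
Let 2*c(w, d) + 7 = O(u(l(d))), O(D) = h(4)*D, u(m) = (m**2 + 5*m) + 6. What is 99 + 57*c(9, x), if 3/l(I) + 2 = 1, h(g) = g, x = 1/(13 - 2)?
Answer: -201/2 ≈ -100.50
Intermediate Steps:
x = 1/11 ≈ 0.090909
l(I) = -3 (l(I) = 3/(-2 + 1) = 3/(-1) = 3*(-1) = -3)
u(m) = 6 + m**2 + 5*m
O(D) = 4*D
c(w, d) = -7/2 (c(w, d) = -7/2 + (4*(6 + (-3)**2 + 5*(-3)))/2 = -7/2 + (4*(6 + 9 - 15))/2 = -7/2 + (4*0)/2 = -7/2 + (1/2)*0 = -7/2 + 0 = -7/2)
99 + 57*c(9, x) = 99 + 57*(-7/2) = 99 - 399/2 = -201/2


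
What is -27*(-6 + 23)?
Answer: -459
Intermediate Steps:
-27*(-6 + 23) = -27*17 = -459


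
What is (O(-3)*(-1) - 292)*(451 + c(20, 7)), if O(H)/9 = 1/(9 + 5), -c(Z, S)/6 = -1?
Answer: -1872329/14 ≈ -1.3374e+5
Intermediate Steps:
c(Z, S) = 6 (c(Z, S) = -6*(-1) = 6)
O(H) = 9/14 (O(H) = 9/(9 + 5) = 9/14)
(O(-3)*(-1) - 292)*(451 + c(20, 7)) = ((9/14)*(-1) - 292)*(451 + 6) = (-9/14 - 292)*457 = -4097/14*457 = -1872329/14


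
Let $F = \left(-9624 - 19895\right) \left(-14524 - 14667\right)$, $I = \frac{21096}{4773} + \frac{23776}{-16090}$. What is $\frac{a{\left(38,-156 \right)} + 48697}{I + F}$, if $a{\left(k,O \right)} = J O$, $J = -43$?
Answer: $\frac{709161560975}{11029271904761387} \approx 6.4298 \cdot 10^{-5}$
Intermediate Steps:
$I = \frac{37658632}{12799595}$ ($I = 21096 \cdot \frac{1}{4773} + 23776 \left(- \frac{1}{16090}\right) = \frac{7032}{1591} - \frac{11888}{8045} = \frac{37658632}{12799595} \approx 2.9422$)
$a{\left(k,O \right)} = - 43 O$
$F = 861689129$ ($F = \left(-29519\right) \left(-29191\right) = 861689129$)
$\frac{a{\left(38,-156 \right)} + 48697}{I + F} = \frac{\left(-43\right) \left(-156\right) + 48697}{\frac{37658632}{12799595} + 861689129} = \frac{6708 + 48697}{\frac{11029271904761387}{12799595}} = 55405 \cdot \frac{12799595}{11029271904761387} = \frac{709161560975}{11029271904761387}$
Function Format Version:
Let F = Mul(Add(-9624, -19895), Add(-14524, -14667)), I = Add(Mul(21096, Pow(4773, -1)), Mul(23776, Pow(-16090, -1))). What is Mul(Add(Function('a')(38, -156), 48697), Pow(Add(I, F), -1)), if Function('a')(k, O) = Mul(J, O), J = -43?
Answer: Rational(709161560975, 11029271904761387) ≈ 6.4298e-5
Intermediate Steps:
I = Rational(37658632, 12799595) (I = Add(Mul(21096, Rational(1, 4773)), Mul(23776, Rational(-1, 16090))) = Add(Rational(7032, 1591), Rational(-11888, 8045)) = Rational(37658632, 12799595) ≈ 2.9422)
Function('a')(k, O) = Mul(-43, O)
F = 861689129 (F = Mul(-29519, -29191) = 861689129)
Mul(Add(Function('a')(38, -156), 48697), Pow(Add(I, F), -1)) = Mul(Add(Mul(-43, -156), 48697), Pow(Add(Rational(37658632, 12799595), 861689129), -1)) = Mul(Add(6708, 48697), Pow(Rational(11029271904761387, 12799595), -1)) = Mul(55405, Rational(12799595, 11029271904761387)) = Rational(709161560975, 11029271904761387)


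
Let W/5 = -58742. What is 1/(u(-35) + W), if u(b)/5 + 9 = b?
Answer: -1/293930 ≈ -3.4022e-6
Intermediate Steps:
W = -293710 (W = 5*(-58742) = -293710)
u(b) = -45 + 5*b
1/(u(-35) + W) = 1/((-45 + 5*(-35)) - 293710) = 1/((-45 - 175) - 293710) = 1/(-220 - 293710) = 1/(-293930) = -1/293930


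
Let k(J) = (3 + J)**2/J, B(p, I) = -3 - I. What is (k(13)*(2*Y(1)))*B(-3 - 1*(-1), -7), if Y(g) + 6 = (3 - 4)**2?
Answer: -10240/13 ≈ -787.69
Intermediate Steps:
Y(g) = -5 (Y(g) = -6 + (3 - 4)**2 = -6 + (-1)**2 = -6 + 1 = -5)
k(J) = (3 + J)**2/J
(k(13)*(2*Y(1)))*B(-3 - 1*(-1), -7) = (((3 + 13)**2/13)*(2*(-5)))*(-3 - 1*(-7)) = (((1/13)*16**2)*(-10))*(-3 + 7) = (((1/13)*256)*(-10))*4 = ((256/13)*(-10))*4 = -2560/13*4 = -10240/13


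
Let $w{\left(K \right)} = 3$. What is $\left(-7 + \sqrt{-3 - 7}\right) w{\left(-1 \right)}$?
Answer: $-21 + 3 i \sqrt{10} \approx -21.0 + 9.4868 i$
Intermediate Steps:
$\left(-7 + \sqrt{-3 - 7}\right) w{\left(-1 \right)} = \left(-7 + \sqrt{-3 - 7}\right) 3 = \left(-7 + \sqrt{-10}\right) 3 = \left(-7 + i \sqrt{10}\right) 3 = -21 + 3 i \sqrt{10}$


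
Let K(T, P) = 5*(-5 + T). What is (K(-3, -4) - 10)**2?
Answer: 2500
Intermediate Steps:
K(T, P) = -25 + 5*T
(K(-3, -4) - 10)**2 = ((-25 + 5*(-3)) - 10)**2 = ((-25 - 15) - 10)**2 = (-40 - 10)**2 = (-50)**2 = 2500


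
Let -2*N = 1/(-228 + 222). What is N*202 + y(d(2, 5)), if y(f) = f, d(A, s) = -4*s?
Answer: -19/6 ≈ -3.1667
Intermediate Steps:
N = 1/12 (N = -1/(2*(-228 + 222)) = -1/2/(-6) = -1/2*(-1/6) = 1/12 ≈ 0.083333)
N*202 + y(d(2, 5)) = (1/12)*202 - 4*5 = 101/6 - 20 = -19/6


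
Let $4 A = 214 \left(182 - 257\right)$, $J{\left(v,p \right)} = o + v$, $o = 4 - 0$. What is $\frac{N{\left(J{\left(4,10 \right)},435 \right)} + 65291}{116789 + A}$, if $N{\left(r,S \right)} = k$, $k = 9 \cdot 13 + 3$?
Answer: $\frac{130822}{225553} \approx 0.58001$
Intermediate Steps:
$o = 4$ ($o = 4 + 0 = 4$)
$k = 120$ ($k = 117 + 3 = 120$)
$J{\left(v,p \right)} = 4 + v$
$N{\left(r,S \right)} = 120$
$A = - \frac{8025}{2}$ ($A = \frac{214 \left(182 - 257\right)}{4} = \frac{214 \left(-75\right)}{4} = \frac{1}{4} \left(-16050\right) = - \frac{8025}{2} \approx -4012.5$)
$\frac{N{\left(J{\left(4,10 \right)},435 \right)} + 65291}{116789 + A} = \frac{120 + 65291}{116789 - \frac{8025}{2}} = \frac{65411}{\frac{225553}{2}} = 65411 \cdot \frac{2}{225553} = \frac{130822}{225553}$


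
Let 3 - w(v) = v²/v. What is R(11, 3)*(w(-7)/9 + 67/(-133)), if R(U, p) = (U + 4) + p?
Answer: 1454/133 ≈ 10.932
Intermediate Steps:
w(v) = 3 - v (w(v) = 3 - v²/v = 3 - v)
R(U, p) = 4 + U + p (R(U, p) = (4 + U) + p = 4 + U + p)
R(11, 3)*(w(-7)/9 + 67/(-133)) = (4 + 11 + 3)*((3 - 1*(-7))/9 + 67/(-133)) = 18*((3 + 7)*(⅑) + 67*(-1/133)) = 18*(10*(⅑) - 67/133) = 18*(10/9 - 67/133) = 18*(727/1197) = 1454/133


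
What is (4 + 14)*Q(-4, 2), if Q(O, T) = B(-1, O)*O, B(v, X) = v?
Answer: 72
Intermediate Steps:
Q(O, T) = -O
(4 + 14)*Q(-4, 2) = (4 + 14)*(-1*(-4)) = 18*4 = 72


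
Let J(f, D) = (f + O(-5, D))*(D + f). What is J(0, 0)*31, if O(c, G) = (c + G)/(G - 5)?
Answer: 0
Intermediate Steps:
O(c, G) = (G + c)/(-5 + G)
J(f, D) = (1 + f)*(D + f) (J(f, D) = (f + (D - 5)/(-5 + D))*(D + f) = (f + (-5 + D)/(-5 + D))*(D + f) = (f + 1)*(D + f) = (1 + f)*(D + f))
J(0, 0)*31 = (0 + 0 + 0**2 + 0*0)*31 = (0 + 0 + 0 + 0)*31 = 0*31 = 0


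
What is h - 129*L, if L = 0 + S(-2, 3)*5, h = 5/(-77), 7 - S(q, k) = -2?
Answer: -446990/77 ≈ -5805.1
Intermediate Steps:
S(q, k) = 9 (S(q, k) = 7 - 1*(-2) = 7 + 2 = 9)
h = -5/77 (h = 5*(-1/77) = -5/77 ≈ -0.064935)
L = 45 (L = 0 + 9*5 = 0 + 45 = 45)
h - 129*L = -5/77 - 129*45 = -5/77 - 5805 = -446990/77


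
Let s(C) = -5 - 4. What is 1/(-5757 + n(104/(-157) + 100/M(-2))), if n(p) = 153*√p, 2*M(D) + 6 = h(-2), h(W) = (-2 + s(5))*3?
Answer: -3916679/22640542059 - 136*I*√3392142/22640542059 ≈ -0.00017299 - 1.1063e-5*I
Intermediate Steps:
s(C) = -9
h(W) = -33 (h(W) = (-2 - 9)*3 = -11*3 = -33)
M(D) = -39/2 (M(D) = -3 + (½)*(-33) = -3 - 33/2 = -39/2)
1/(-5757 + n(104/(-157) + 100/M(-2))) = 1/(-5757 + 153*√(104/(-157) + 100/(-39/2))) = 1/(-5757 + 153*√(104*(-1/157) + 100*(-2/39))) = 1/(-5757 + 153*√(-104/157 - 200/39)) = 1/(-5757 + 153*√(-35456/6123)) = 1/(-5757 + 153*(8*I*√3392142/6123)) = 1/(-5757 + 408*I*√3392142/2041)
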